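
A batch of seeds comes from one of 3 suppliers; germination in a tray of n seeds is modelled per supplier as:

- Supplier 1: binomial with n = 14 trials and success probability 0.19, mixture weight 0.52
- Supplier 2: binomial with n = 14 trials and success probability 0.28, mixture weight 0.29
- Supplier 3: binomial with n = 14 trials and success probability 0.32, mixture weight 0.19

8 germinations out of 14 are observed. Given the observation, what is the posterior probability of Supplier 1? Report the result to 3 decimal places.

0.065

Apply Bayes' rule: the posterior for each component is proportional to its prior times its likelihood at x.
Evaluate each component's likelihood at the observed value:
  L_1 = C(14,8)·0.19^8·0.81^6 = 3003·1.69836e-06·0.28243 = 0.00144044
  L_2 = C(14,8)·0.28^8·0.72^6 = 3003·3.77802e-05·0.139314 = 0.0158057
  L_3 = C(14,8)·0.32^8·0.68^6 = 3003·0.000109951·0.0988675 = 0.0326444
Weight by the priors:
  P(Z=1)·L_1 = 0.52 × 0.00144044 = 0.000749027
  P(Z=2)·L_2 = 0.29 × 0.0158057 = 0.00458366
  P(Z=3)·L_3 = 0.19 × 0.0326444 = 0.00620244
Sum: 0.000749027 + 0.00458366 + 0.00620244 = 0.0115351
So the posterior for Supplier 1 is 0.000749027 / 0.0115351 ≈ 0.065.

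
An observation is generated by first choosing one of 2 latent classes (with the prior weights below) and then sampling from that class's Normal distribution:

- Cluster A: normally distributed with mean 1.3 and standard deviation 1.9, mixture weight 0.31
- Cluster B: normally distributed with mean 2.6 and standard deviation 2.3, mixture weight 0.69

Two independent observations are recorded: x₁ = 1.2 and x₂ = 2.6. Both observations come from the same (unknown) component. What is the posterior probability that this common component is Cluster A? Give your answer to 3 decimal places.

Posterior ∝ prior × likelihood, so P(k | x) ∝ w_k f_k(x); normalise over all components.
Since both observations come from the same component, the likelihood for component k is f_k(x₁)·f_k(x₂).
  f_A = [(1/(1.9·√(2π)))·exp(−(1.2−1.3)²/(2·1.9²)) = 0.209970·exp(-0.00139) = 0.209679] × [0.16615] = 0.0348382
  f_B = [(1/(2.3·√(2π)))·exp(−(1.2−2.6)²/(2·2.3²)) = 0.173453·exp(-0.18526) = 0.144121] × [0.173453] = 0.0249982
Multiply by the mixture weights:
  w_A·f_A = 0.31 × 0.0348382 = 0.0107998
  w_B·f_B = 0.69 × 0.0249982 = 0.0172488
Marginal: 0.0107998 + 0.0172488 = 0.0280486
Responsibility of Cluster A: 0.0107998 / 0.0280486 ≈ 0.385

0.385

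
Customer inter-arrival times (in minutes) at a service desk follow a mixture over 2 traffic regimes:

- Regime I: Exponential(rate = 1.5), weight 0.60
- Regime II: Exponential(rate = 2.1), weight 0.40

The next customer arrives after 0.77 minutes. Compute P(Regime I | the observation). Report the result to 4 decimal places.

0.6297

Apply Bayes' rule: the posterior for each component is proportional to its prior times its likelihood at x.
Component likelihoods at x = 0.77 minutes:
  f_I = 1.5·e^(−1.5·0.77) = 1.5·e^(−1.1550) = 0.472586
  f_II = 2.1·e^(−2.1·0.77) = 2.1·e^(−1.6170) = 0.416836
Prior × likelihood for each component:
  π_I·f_I = 0.60 × 0.472586 = 0.283552
  π_II·f_II = 0.40 × 0.416836 = 0.166734
Evidence: 0.283552 + 0.166734 = 0.450286
Responsibility of Regime I: 0.283552 / 0.450286 ≈ 0.6297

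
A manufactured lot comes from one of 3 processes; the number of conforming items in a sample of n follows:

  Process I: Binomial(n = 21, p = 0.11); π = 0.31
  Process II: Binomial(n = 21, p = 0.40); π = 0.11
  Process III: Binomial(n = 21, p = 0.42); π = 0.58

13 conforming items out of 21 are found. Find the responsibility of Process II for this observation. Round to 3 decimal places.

By Bayes' theorem, P(k | x) = P(Z=k) f_k(x) / Σ_j P(Z=j) f_j(x).
Binomial probabilities:
  p_I = C(21,13)·0.11^13·0.89^8 = 203490·3.45227e-13·0.393659 = 2.76546e-08
  p_II = C(21,13)·0.40^13·0.60^8 = 203490·6.71089e-06·0.0167962 = 0.0229368
  p_III = C(21,13)·0.42^13·0.58^8 = 203490·1.26544e-05·0.0128063 = 0.0329767
Prior × likelihood for each component:
  P(Z=I)·p_I = 0.31 × 2.76546e-08 = 8.57294e-09
  P(Z=II)·p_II = 0.11 × 0.0229368 = 0.00252305
  P(Z=III)·p_III = 0.58 × 0.0329767 = 0.0191265
Normaliser: 8.57294e-09 + 0.00252305 + 0.0191265 = 0.0216496
P(Process II | data) = 0.00252305 / 0.0216496 ≈ 0.117

0.117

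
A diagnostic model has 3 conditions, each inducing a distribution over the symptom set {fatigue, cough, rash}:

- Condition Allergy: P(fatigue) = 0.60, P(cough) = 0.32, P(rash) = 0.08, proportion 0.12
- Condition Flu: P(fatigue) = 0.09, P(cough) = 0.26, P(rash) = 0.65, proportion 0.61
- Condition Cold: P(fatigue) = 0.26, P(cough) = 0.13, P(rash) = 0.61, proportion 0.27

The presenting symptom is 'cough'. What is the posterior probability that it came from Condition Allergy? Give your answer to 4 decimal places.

P(component k | x) = w_k·f_k(x) / marginal(x), where marginal(x) = Σ_j w_j·f_j(x).
Evaluate each component's likelihood at the observed value:
  f_Allergy = P(cough | comp) = 0.32
  f_Flu = P(cough | comp) = 0.26
  f_Cold = P(cough | comp) = 0.13
Multiply by the mixture weights:
  w_Allergy·f_Allergy = 0.12 × 0.32 = 0.0384
  w_Flu·f_Flu = 0.61 × 0.26 = 0.1586
  w_Cold·f_Cold = 0.27 × 0.13 = 0.0351
Denominator: 0.0384 + 0.1586 + 0.0351 = 0.2321
Responsibility of Condition Allergy: 0.0384 / 0.2321 ≈ 0.1654

0.1654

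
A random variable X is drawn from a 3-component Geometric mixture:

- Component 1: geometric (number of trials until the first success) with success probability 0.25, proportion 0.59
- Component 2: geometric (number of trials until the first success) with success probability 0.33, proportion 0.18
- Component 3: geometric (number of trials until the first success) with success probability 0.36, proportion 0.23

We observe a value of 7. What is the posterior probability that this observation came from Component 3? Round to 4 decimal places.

0.1525

P(component k | x) = w_k·f_k(x) / marginal(x), where marginal(x) = Σ_j w_j·f_j(x).
Component likelihoods at x = 7:
  f_1 = 0.0444946
  f_2 = 0.0298513
  f_3 = 0.024739
Unnormalised posteriors:
  w_1·f_1 = 0.59 × 0.0444946 = 0.0262518
  w_2·f_2 = 0.18 × 0.0298513 = 0.00537323
  w_3·f_3 = 0.23 × 0.024739 = 0.00568997
Evidence: 0.0262518 + 0.00537323 + 0.00568997 = 0.037315
P(Component 3 | 7) = 0.00568997 / 0.037315 ≈ 0.1525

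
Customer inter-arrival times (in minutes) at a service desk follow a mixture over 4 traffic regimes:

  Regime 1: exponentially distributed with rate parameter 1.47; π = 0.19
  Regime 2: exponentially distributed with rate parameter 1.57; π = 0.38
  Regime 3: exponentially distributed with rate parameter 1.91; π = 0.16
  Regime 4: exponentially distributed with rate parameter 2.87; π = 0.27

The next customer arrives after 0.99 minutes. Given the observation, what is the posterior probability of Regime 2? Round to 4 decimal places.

0.4462

Apply Bayes' rule: the posterior for each component is proportional to its prior times its likelihood at x.
Evaluate each component's likelihood at the observed value:
  L_1 = 0.342996
  L_2 = 0.3318
  L_3 = 0.288288
  L_4 = 0.167464
Multiply by the mixture weights:
  π_1·L_1 = 0.19 × 0.342996 = 0.0651692
  π_2·L_2 = 0.38 × 0.3318 = 0.126084
  π_3·L_3 = 0.16 × 0.288288 = 0.046126
  π_4·L_4 = 0.27 × 0.167464 = 0.0452152
Normaliser: 0.0651692 + 0.126084 + 0.046126 + 0.0452152 = 0.282594
P(Regime 2 | data) ≈ 0.4462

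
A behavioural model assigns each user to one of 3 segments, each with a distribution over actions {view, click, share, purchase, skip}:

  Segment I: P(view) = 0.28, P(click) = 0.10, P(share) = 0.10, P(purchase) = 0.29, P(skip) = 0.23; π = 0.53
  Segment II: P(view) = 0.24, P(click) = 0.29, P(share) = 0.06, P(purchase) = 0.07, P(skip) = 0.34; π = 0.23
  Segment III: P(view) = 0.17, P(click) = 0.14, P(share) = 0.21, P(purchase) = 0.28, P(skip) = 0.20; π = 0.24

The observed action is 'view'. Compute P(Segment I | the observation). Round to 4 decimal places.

Posterior ∝ prior × likelihood, so P(k | x) ∝ π_k f_k(x); normalise over all components.
Categorical probabilities:
  f_I = P(view | comp) = 0.28
  f_II = P(view | comp) = 0.24
  f_III = P(view | comp) = 0.17
Unnormalised posteriors:
  π_I·f_I = 0.53 × 0.28 = 0.1484
  π_II·f_II = 0.23 × 0.24 = 0.0552
  π_III·f_III = 0.24 × 0.17 = 0.0408
Normaliser: 0.1484 + 0.0552 + 0.0408 = 0.2444
P(Segment I | 'view') = 0.1484 / 0.2444 ≈ 0.6072

0.6072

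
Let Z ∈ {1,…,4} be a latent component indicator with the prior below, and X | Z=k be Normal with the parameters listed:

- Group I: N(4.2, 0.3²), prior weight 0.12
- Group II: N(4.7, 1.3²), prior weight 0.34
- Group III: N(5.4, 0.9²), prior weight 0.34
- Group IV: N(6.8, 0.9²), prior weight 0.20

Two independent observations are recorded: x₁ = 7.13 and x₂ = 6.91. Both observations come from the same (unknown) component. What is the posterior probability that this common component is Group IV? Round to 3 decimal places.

0.904

Apply Bayes' rule: the posterior for each component is proportional to its prior times its likelihood at x.
Since both observations come from the same component, the likelihood for component k is f_k(x₁)·f_k(x₂).
  p_I = [(1/(0.3·√(2π)))·exp(−(7.13−4.2)²/(2·0.3²)) = 1.329808·exp(-47.69389) = 2.57393e-21] × [2.53707e-18] = 6.53023e-39
  p_II = [(1/(1.3·√(2π)))·exp(−(7.13−4.7)²/(2·1.3²)) = 0.306879·exp(-1.74701) = 0.0534871] × [0.0723454] = 0.00386955
  p_III = [(1/(0.9·√(2π)))·exp(−(7.13−5.4)²/(2·0.9²)) = 0.443269·exp(-1.84747) = 0.069875] × [0.108495] = 0.00758112
  p_IV = [(1/(0.9·√(2π)))·exp(−(7.13−6.8)²/(2·0.9²)) = 0.443269·exp(-0.06722) = 0.414451] × [0.439971] = 0.182346
Unnormalised posteriors:
  P(Z=I)·p_I = 0.12 × 6.53023e-39 = 7.83628e-40
  P(Z=II)·p_II = 0.34 × 0.00386955 = 0.00131565
  P(Z=III)·p_III = 0.34 × 0.00758112 = 0.00257758
  P(Z=IV)·p_IV = 0.20 × 0.182346 = 0.0364693
Marginal: 7.83628e-40 + 0.00131565 + 0.00257758 + 0.0364693 = 0.0403625
So the posterior for Group IV is 0.0364693 / 0.0403625 ≈ 0.904.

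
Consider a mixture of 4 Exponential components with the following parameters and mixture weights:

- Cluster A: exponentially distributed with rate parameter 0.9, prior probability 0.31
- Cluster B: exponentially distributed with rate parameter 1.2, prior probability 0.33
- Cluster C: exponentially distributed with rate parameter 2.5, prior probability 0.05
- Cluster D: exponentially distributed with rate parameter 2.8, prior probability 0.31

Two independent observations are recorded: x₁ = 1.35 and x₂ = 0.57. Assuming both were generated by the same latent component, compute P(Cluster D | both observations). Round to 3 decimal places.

0.106

P(component k | x) = P(Z=k)·f_k(x) / marginal(x), where marginal(x) = Σ_j P(Z=j)·f_j(x).
Since both observations come from the same component, the likelihood for component k is f_k(x₁)·f_k(x₂).
  p_A = [0.9·e^(−0.9·1.35) = 0.9·e^(−1.2150) = 0.267039] × [0.538827] = 0.143888
  p_B = [1.2·e^(−1.2·1.35) = 1.2·e^(−1.6200) = 0.237478] × [0.605513] = 0.143796
  p_C = [2.5·e^(−2.5·1.35) = 2.5·e^(−3.3750) = 0.0855453] × [0.601271] = 0.0514359
  p_D = [2.8·e^(−2.8·1.35) = 2.8·e^(−3.7800) = 0.0639035] × [0.567576] = 0.0362701
Prior × likelihood for each component:
  P(Z=A)·p_A = 0.31 × 0.143888 = 0.0446052
  P(Z=B)·p_B = 0.33 × 0.143796 = 0.0474528
  P(Z=C)·p_C = 0.05 × 0.0514359 = 0.0025718
  P(Z=D)·p_D = 0.31 × 0.0362701 = 0.0112437
Denominator: 0.0446052 + 0.0474528 + 0.0025718 + 0.0112437 = 0.105874
Responsibility of Cluster D: 0.0112437 / 0.105874 ≈ 0.106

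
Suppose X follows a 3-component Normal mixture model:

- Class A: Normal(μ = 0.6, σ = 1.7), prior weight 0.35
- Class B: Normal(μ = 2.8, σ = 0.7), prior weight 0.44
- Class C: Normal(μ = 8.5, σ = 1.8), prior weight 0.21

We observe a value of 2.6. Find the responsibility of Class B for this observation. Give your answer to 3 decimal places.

P(component k | x) = P(Z=k)·f_k(x) / marginal(x), where marginal(x) = Σ_j P(Z=j)·f_j(x).
Evaluate each component's likelihood at the observed value:
  p_A = 0.117466
  p_B = 0.547124
  p_C = 0.00102954
Prior × likelihood for each component:
  P(Z=A)·p_A = 0.35 × 0.117466 = 0.041113
  P(Z=B)·p_B = 0.44 × 0.547124 = 0.240735
  P(Z=C)·p_C = 0.21 × 0.00102954 = 0.000216204
Denominator: 0.041113 + 0.240735 + 0.000216204 = 0.282064
So the posterior for Class B is 0.240735 / 0.282064 ≈ 0.853.

0.853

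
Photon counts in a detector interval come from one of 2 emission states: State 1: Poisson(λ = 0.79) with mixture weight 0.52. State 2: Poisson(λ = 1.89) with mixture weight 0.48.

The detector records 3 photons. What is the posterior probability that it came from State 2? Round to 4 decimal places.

0.8080

Apply Bayes' rule: the posterior for each component is proportional to its prior times its likelihood at x.
Evaluate each component's likelihood at the observed value:
  p_1 = e^(−0.79)·0.79^3/3! = 0.0372939
  p_2 = e^(−1.89)·1.89^3/3! = 0.169988
Weight by the priors:
  π_1·p_1 = 0.52 × 0.0372939 = 0.0193928
  π_2·p_2 = 0.48 × 0.169988 = 0.0815941
Sum: 0.0193928 + 0.0815941 = 0.100987
Responsibility of State 2: 0.0815941 / 0.100987 ≈ 0.8080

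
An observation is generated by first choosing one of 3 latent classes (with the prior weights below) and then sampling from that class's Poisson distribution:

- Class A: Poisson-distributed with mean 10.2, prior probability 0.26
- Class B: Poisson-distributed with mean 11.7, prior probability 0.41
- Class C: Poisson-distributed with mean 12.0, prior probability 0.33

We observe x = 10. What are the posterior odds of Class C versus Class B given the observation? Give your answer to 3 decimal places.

Only the two components matter; the odds are (π_i f_i(x)) / (π_j f_j(x)).
Component likelihoods at x = 10:
  L_A = 0.124863
  L_B = 0.109863
  L_C = 0.104837
Odds = (0.33/0.41) × (0.104837/0.109863) = 0.804878 × 0.954257 ≈ 0.768

0.768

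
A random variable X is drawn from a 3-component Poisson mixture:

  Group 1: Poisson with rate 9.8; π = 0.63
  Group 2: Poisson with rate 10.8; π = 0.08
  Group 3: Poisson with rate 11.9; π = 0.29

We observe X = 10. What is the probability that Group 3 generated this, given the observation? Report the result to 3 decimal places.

0.259

Apply Bayes' rule: the posterior for each component is proportional to its prior times its likelihood at x.
Component likelihoods at x = 10:
  p_1 = e^(−9.8)·9.8^10/10! = 0.124857
  p_2 = e^(−10.8)·10.8^10/10! = 0.121365
  p_3 = e^(−11.9)·11.9^10/10! = 0.106562
Multiply by the mixture weights:
  π_1·p_1 = 0.63 × 0.124857 = 0.0786597
  π_2·p_2 = 0.08 × 0.121365 = 0.00970921
  π_3·p_3 = 0.29 × 0.106562 = 0.030903
Evidence: 0.0786597 + 0.00970921 + 0.030903 = 0.119272
P(Group 3 | 10) = 0.030903 / 0.119272 ≈ 0.259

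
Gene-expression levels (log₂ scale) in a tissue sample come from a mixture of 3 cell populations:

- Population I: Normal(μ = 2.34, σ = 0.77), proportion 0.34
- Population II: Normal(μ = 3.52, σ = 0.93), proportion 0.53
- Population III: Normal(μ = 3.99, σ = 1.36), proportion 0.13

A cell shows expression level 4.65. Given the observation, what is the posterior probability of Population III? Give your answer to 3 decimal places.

By Bayes' theorem, P(k | x) = P(Z=k) f_k(x) / Σ_j P(Z=j) f_j(x).
Evaluate each component's likelihood at the observed value:
  f_I = 0.00575565
  f_II = 0.205041
  f_III = 0.260754
Multiply by the mixture weights:
  P(Z=I)·f_I = 0.34 × 0.00575565 = 0.00195692
  P(Z=II)·f_II = 0.53 × 0.205041 = 0.108672
  P(Z=III)·f_III = 0.13 × 0.260754 = 0.033898
Evidence: 0.00195692 + 0.108672 + 0.033898 = 0.144527
P(Population III | data) ≈ 0.235

0.235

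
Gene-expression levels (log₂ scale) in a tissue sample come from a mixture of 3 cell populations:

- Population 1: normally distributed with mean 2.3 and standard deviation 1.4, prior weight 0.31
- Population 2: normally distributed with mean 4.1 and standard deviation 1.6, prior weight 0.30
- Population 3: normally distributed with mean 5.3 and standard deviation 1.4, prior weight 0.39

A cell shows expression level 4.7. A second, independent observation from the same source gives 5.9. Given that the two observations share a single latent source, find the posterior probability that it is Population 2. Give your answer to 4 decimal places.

0.2579

By Bayes' theorem, P(k | x) = P(Z=k) f_k(x) / Σ_j P(Z=j) f_j(x).
Since both observations come from the same component, the likelihood for component k is f_k(x₁)·f_k(x₂).
  p_1 = [0.0655594] × [0.010446] = 0.000684836
  p_2 = [0.232409] × [0.132423] = 0.0307763
  p_3 = [0.259955] × [0.259955] = 0.0675765
Unnormalised posteriors:
  P(Z=1)·p_1 = 0.31 × 0.000684836 = 0.000212299
  P(Z=2)·p_2 = 0.30 × 0.0307763 = 0.0092329
  P(Z=3)·p_3 = 0.39 × 0.0675765 = 0.0263548
Denominator: 0.000212299 + 0.0092329 + 0.0263548 = 0.0358
Responsibility of Population 2: 0.0092329 / 0.0358 ≈ 0.2579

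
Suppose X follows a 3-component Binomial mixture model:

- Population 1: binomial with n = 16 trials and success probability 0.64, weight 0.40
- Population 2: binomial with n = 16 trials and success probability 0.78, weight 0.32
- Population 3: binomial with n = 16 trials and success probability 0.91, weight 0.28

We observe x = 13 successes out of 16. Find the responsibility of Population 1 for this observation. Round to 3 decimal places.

0.225

By Bayes' theorem, P(k | x) = P(Z=k) f_k(x) / Σ_j P(Z=j) f_j(x).
Evaluate each component's likelihood at the observed value:
  p_1 = C(16,13)·0.64^13·0.36^3 = 560·0.00302231·0.046656 = 0.0789651
  p_2 = C(16,13)·0.78^13·0.22^3 = 560·0.0395576·0.010648 = 0.235877
  p_3 = C(16,13)·0.91^13·0.09^3 = 560·0.293453·0.000729 = 0.119799
Prior × likelihood for each component:
  P(Z=1)·p_1 = 0.40 × 0.0789651 = 0.031586
  P(Z=2)·p_2 = 0.32 × 0.235877 = 0.0754807
  P(Z=3)·p_3 = 0.28 × 0.119799 = 0.0335438
Marginal: 0.031586 + 0.0754807 + 0.0335438 = 0.14061
P(Population 1 | the observation) = 0.031586 / 0.14061 ≈ 0.225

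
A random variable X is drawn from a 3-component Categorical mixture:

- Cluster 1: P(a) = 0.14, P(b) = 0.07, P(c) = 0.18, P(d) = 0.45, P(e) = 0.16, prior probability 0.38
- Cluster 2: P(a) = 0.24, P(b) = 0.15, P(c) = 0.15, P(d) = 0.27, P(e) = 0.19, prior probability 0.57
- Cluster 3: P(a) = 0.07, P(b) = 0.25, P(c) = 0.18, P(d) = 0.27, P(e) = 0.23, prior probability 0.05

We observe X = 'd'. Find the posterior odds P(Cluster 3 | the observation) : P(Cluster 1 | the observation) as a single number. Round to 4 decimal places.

0.0789

The posterior odds equal the prior odds times the likelihood ratio: (π_i/π_j)·(f_i(x)/f_j(x)).
Component likelihoods at x = 'd':
  f_1 = P(d | comp) = 0.45
  f_2 = P(d | comp) = 0.27
  f_3 = P(d | comp) = 0.27
Odds = (0.05/0.38) × (0.27/0.45) = 0.131579 × 0.6 ≈ 0.0789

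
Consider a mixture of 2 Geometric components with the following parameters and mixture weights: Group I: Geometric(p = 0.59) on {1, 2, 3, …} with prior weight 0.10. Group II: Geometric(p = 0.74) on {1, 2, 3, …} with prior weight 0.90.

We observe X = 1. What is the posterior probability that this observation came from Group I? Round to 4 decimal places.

0.0814

Posterior ∝ prior × likelihood, so P(k | x) ∝ π_k f_k(x); normalise over all components.
Evaluate each component's likelihood at the observed value:
  p_I = 0.59·(1−0.59)^0 = 0.59·1 = 0.59
  p_II = 0.74·(1−0.74)^0 = 0.74·1 = 0.74
Weight by the priors:
  π_I·p_I = 0.10 × 0.59 = 0.059
  π_II·p_II = 0.90 × 0.74 = 0.666
Marginal: 0.059 + 0.666 = 0.725
So the posterior for Group I is 0.059 / 0.725 ≈ 0.0814.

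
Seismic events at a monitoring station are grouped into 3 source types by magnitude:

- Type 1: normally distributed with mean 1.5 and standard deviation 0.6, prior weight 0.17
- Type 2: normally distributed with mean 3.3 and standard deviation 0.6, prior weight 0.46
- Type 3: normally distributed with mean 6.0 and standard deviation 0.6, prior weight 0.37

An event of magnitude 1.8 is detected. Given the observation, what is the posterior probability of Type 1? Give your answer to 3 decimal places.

By Bayes' theorem, P(k | x) = π_k f_k(x) / Σ_j π_j f_j(x).
Evaluate each component's likelihood at the observed value:
  p_1 = (1/(0.6·√(2π)))·exp(−(1.8−1.5)²/(2·0.6²)) = 0.664904·exp(-0.12500) = 0.586776
  p_2 = (1/(0.6·√(2π)))·exp(−(1.8−3.3)²/(2·0.6²)) = 0.664904·exp(-3.12500) = 0.0292138
  p_3 = (1/(0.6·√(2π)))·exp(−(1.8−6.0)²/(2·0.6²)) = 0.664904·exp(-24.50000) = 1.52245e-11
Unnormalised posteriors:
  π_1·p_1 = 0.17 × 0.586776 = 0.0997518
  π_2·p_2 = 0.46 × 0.0292138 = 0.0134384
  π_3·p_3 = 0.37 × 1.52245e-11 = 5.63308e-12
Normaliser: 0.0997518 + 0.0134384 + 5.63308e-12 = 0.11319
So the posterior for Type 1 is 0.0997518 / 0.11319 ≈ 0.881.

0.881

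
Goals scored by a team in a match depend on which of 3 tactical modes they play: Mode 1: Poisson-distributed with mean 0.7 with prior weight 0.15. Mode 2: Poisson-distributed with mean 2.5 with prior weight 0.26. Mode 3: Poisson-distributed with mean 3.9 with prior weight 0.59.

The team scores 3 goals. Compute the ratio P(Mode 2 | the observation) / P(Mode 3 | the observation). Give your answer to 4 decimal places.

0.4707

Only the two components matter; the odds are (P(Z=i) f_i(x)) / (P(Z=j) f_j(x)).
Component likelihoods at x = 3 goals:
  p_1 = 0.0283881
  p_2 = 0.213763
  p_3 = 0.200122
Odds = (0.26/0.59) × (0.213763/0.200122) = 0.440678 × 1.06817 ≈ 0.4707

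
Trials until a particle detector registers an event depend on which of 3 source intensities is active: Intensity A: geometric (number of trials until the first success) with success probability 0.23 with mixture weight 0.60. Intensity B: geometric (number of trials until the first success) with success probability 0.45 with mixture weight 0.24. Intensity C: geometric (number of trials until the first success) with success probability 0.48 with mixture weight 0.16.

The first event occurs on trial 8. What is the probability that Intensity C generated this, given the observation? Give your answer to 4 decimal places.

Apply Bayes' rule: the posterior for each component is proportional to its prior times its likelihood at x.
Geometric probabilities:
  f_A = 0.23·(1−0.23)^7 = 0.23·0.160485 = 0.0369116
  f_B = 0.45·(1−0.45)^7 = 0.45·0.0152244 = 0.00685096
  f_C = 0.48·(1−0.48)^7 = 0.48·0.0102807 = 0.00493474
Weight by the priors:
  π_A·f_A = 0.60 × 0.0369116 = 0.022147
  π_B·f_B = 0.24 × 0.00685096 = 0.00164423
  π_C·f_C = 0.16 × 0.00493474 = 0.000789559
Evidence: 0.022147 + 0.00164423 + 0.000789559 = 0.0245808
P(Intensity C | 8) ≈ 0.0321

0.0321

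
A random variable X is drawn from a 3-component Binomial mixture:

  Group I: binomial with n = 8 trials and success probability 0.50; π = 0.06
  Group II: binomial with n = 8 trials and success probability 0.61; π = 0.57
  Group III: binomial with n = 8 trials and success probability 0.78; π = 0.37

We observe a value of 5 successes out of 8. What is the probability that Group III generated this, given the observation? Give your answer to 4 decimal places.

Posterior ∝ prior × likelihood, so P(k | x) ∝ π_k f_k(x); normalise over all components.
Component likelihoods at x = 5 successes out of 8:
  L_I = 0.21875
  L_II = 0.280563
  L_III = 0.172159
Unnormalised posteriors:
  π_I·L_I = 0.06 × 0.21875 = 0.013125
  π_II·L_II = 0.57 × 0.280563 = 0.159921
  π_III·L_III = 0.37 × 0.172159 = 0.0636987
Denominator: 0.013125 + 0.159921 + 0.0636987 = 0.236745
P(Group III | the observation) ≈ 0.2691

0.2691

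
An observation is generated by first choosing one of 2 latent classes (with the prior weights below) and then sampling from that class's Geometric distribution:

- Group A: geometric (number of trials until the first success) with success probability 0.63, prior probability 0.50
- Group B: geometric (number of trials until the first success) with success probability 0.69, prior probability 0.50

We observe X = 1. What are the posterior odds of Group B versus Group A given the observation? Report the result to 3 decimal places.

1.095

Since P(k|x) ∝ w_k f_k(x), the posterior odds are w_i f_i(x) / (w_j f_j(x)).
Evaluate each component's likelihood at the observed value:
  p_A = 0.63·(1−0.63)^0 = 0.63·1 = 0.63
  p_B = 0.69·(1−0.69)^0 = 0.69·1 = 0.69
0.345 / 0.315 ≈ 1.095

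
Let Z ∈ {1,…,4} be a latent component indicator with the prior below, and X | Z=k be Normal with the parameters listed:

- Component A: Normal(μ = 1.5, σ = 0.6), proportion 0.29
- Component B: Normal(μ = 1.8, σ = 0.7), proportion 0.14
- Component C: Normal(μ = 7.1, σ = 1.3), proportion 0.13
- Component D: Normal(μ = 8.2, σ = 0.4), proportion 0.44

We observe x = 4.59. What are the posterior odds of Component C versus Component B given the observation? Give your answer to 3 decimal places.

Only the two components matter; the odds are (π_i f_i(x)) / (π_j f_j(x)).
Component likelihoods at x = 4.59:
  f_A = (1/(0.6·√(2π)))·exp(−(4.59−1.5)²/(2·0.6²)) = 0.664904·exp(-13.26125) = 1.15737e-06
  f_B = (1/(0.7·√(2π)))·exp(−(4.59−1.8)²/(2·0.7²)) = 0.569918·exp(-7.94296) = 0.000202408
  f_C = (1/(1.3·√(2π)))·exp(−(4.59−7.1)²/(2·1.3²)) = 0.306879·exp(-1.86393) = 0.047585
  f_D = (1/(0.4·√(2π)))·exp(−(4.59−8.2)²/(2·0.4²)) = 0.997356·exp(-40.72531) = 2.0515e-18
Odds = (0.13/0.14) × (0.047585/0.000202408) = 0.928571 × 235.094 ≈ 218.301

218.301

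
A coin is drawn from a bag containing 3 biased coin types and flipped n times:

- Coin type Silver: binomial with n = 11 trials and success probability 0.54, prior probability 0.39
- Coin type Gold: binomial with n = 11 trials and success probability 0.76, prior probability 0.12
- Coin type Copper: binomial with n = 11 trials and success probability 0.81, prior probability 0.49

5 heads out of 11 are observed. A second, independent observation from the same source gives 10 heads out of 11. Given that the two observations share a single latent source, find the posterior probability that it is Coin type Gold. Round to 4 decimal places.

By Bayes' theorem, P(k | x) = π_k f_k(x) / Σ_j π_j f_j(x).
Since both observations come from the same component, the likelihood for component k is f_k(x₁)·f_k(x₂).
  f_Silver = [C(11,5)·0.54^5·0.46^6 = 462·0.0459165·0.0094743 = 0.200982] × [0.0106681] = 0.0021441
  f_Gold = [C(11,5)·0.76^5·0.24^6 = 462·0.253553·0.000191103 = 0.022386] × [0.169723] = 0.00379942
  f_Copper = [C(11,5)·0.81^5·0.19^6 = 462·0.348678·4.70459e-05 = 0.00757859] × [0.254095] = 0.00192568
Multiply by the mixture weights:
  π_Silver·f_Silver = 0.39 × 0.0021441 = 0.000836201
  π_Gold·f_Gold = 0.12 × 0.00379942 = 0.00045593
  π_Copper·f_Copper = 0.49 × 0.00192568 = 0.000943585
Normaliser: 0.000836201 + 0.00045593 + 0.000943585 = 0.00223572
P(Coin type Gold | x₁, x₂) = 0.00045593 / 0.00223572 ≈ 0.2039

0.2039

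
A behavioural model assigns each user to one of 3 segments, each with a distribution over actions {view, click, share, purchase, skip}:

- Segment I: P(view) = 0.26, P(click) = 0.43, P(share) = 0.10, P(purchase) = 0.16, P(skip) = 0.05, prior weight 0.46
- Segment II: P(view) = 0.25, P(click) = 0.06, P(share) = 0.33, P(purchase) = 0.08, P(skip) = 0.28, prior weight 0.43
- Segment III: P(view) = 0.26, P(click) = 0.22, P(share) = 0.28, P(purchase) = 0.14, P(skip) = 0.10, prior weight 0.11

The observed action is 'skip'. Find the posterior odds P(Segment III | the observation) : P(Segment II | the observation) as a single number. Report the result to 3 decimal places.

Since P(k|x) ∝ π_k f_k(x), the posterior odds are π_i f_i(x) / (π_j f_j(x)).
Evaluate each component's likelihood at the observed value:
  L_I = P(skip | comp) = 0.05
  L_II = P(skip | comp) = 0.28
  L_III = P(skip | comp) = 0.10
Posterior odds = (π_III·L_III) / (π_II·L_II) = (0.11·0.1) / (0.43·0.28) = 0.011 / 0.1204 ≈ 0.091

0.091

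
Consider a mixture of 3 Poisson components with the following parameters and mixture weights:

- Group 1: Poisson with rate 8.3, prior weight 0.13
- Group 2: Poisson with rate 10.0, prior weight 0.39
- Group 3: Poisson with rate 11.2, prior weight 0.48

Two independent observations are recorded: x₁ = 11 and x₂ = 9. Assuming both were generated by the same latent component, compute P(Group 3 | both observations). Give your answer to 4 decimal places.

0.4647

The responsibility of component k is π_k f_k(x) divided by Σ_j π_j f_j(x).
Since both observations come from the same component, the likelihood for component k is f_k(x₁)·f_k(x₂).
  L_1 = [e^(−8.3)·8.3^11/11! = 0.0801787] × [0.128025] = 0.0102649
  L_2 = [e^(−10.0)·10.0^11/11! = 0.113736] × [0.12511] = 0.0142296
  L_3 = [e^(−11.2)·11.2^11/11! = 0.119164] × [0.104496] = 0.0124522
Unnormalised posteriors:
  π_1·L_1 = 0.13 × 0.0102649 = 0.00133444
  π_2·L_2 = 0.39 × 0.0142296 = 0.00554953
  π_3·L_3 = 0.48 × 0.0124522 = 0.00597705
Evidence: 0.00133444 + 0.00554953 + 0.00597705 = 0.012861
Responsibility of Group 3: 0.00597705 / 0.012861 ≈ 0.4647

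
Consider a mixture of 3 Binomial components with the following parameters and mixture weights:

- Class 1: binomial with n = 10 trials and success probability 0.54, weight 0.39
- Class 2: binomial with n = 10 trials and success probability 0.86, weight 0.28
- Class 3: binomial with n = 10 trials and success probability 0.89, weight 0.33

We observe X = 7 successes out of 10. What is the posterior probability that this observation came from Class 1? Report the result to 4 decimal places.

0.5241

Posterior ∝ prior × likelihood, so P(k | x) ∝ P(Z=k) f_k(x); normalise over all components.
Evaluate each component's likelihood at the observed value:
  f_1 = 0.156391
  f_2 = 0.114566
  f_3 = 0.0706463
Unnormalised posteriors:
  P(Z=1)·f_1 = 0.39 × 0.156391 = 0.0609924
  P(Z=2)·f_2 = 0.28 × 0.114566 = 0.0320784
  P(Z=3)·f_3 = 0.33 × 0.0706463 = 0.0233133
Normaliser: 0.0609924 + 0.0320784 + 0.0233133 = 0.116384
P(Class 1 | 7 successes out of 10) = 0.0609924 / 0.116384 ≈ 0.5241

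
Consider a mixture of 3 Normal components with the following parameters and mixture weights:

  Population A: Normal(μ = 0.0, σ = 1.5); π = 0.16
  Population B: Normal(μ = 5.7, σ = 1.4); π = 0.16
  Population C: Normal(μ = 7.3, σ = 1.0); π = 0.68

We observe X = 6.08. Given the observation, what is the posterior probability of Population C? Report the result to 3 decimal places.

0.746

Posterior ∝ prior × likelihood, so P(k | x) ∝ π_k f_k(x); normalise over all components.
Evaluate each component's likelihood at the observed value:
  f_A = 7.19773e-05
  f_B = 0.274653
  f_C = 0.189543
Prior × likelihood for each component:
  π_A·f_A = 0.16 × 7.19773e-05 = 1.15164e-05
  π_B·f_B = 0.16 × 0.274653 = 0.0439444
  π_C·f_C = 0.68 × 0.189543 = 0.128889
Denominator: 1.15164e-05 + 0.0439444 + 0.128889 = 0.172845
P(Population C | 6.08) ≈ 0.746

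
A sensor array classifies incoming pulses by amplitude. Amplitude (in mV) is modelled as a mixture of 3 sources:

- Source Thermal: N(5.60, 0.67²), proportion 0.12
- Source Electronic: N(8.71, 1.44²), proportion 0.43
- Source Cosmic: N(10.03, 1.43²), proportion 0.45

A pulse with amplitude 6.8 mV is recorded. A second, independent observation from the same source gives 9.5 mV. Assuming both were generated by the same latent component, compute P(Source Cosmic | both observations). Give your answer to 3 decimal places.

P(component k | x) = π_k·f_k(x) / marginal(x), where marginal(x) = Σ_j π_j·f_j(x).
Since both observations come from the same component, the likelihood for component k is f_k(x₁)·f_k(x₂).
  p_Thermal = [(1/(0.67·√(2π)))·exp(−(6.8−5.60)²/(2·0.67²)) = 0.595436·exp(-1.60392) = 0.119746] × [2.61381e-08] = 3.12993e-09
  p_Electronic = [(1/(1.44·√(2π)))·exp(−(6.8−8.71)²/(2·1.44²)) = 0.277043·exp(-0.87965) = 0.114953] × [0.238337] = 0.0273975
  p_Cosmic = [(1/(1.43·√(2π)))·exp(−(6.8−10.03)²/(2·1.43²)) = 0.278981·exp(-2.55096) = 0.0217625] × [0.260463] = 0.00566831
Weight by the priors:
  π_Thermal·p_Thermal = 0.12 × 3.12993e-09 = 3.75592e-10
  π_Electronic·p_Electronic = 0.43 × 0.0273975 = 0.0117809
  π_Cosmic·p_Cosmic = 0.45 × 0.00566831 = 0.00255074
Marginal: 3.75592e-10 + 0.0117809 + 0.00255074 = 0.0143317
Responsibility of Source Cosmic: 0.00255074 / 0.0143317 ≈ 0.178

0.178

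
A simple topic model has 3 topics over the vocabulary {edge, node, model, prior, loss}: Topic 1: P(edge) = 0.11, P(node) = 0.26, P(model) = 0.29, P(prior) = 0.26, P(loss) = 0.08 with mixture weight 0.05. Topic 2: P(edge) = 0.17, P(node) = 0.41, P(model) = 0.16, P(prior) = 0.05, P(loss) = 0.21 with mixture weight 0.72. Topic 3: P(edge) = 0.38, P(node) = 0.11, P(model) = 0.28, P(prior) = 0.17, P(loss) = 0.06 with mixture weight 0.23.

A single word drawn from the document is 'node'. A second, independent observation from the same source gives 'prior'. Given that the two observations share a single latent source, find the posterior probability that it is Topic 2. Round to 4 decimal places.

P(component k | x) = π_k·f_k(x) / marginal(x), where marginal(x) = Σ_j π_j·f_j(x).
Since both observations come from the same component, the likelihood for component k is f_k(x₁)·f_k(x₂).
  p_1 = [P(node | comp) = 0.26] × [0.26] = 0.0676
  p_2 = [P(node | comp) = 0.41] × [0.05] = 0.0205
  p_3 = [P(node | comp) = 0.11] × [0.17] = 0.0187
Multiply by the mixture weights:
  π_1·p_1 = 0.05 × 0.0676 = 0.00338
  π_2·p_2 = 0.72 × 0.0205 = 0.01476
  π_3·p_3 = 0.23 × 0.0187 = 0.004301
Normaliser: 0.00338 + 0.01476 + 0.004301 = 0.022441
So the posterior for Topic 2 is 0.01476 / 0.022441 ≈ 0.6577.

0.6577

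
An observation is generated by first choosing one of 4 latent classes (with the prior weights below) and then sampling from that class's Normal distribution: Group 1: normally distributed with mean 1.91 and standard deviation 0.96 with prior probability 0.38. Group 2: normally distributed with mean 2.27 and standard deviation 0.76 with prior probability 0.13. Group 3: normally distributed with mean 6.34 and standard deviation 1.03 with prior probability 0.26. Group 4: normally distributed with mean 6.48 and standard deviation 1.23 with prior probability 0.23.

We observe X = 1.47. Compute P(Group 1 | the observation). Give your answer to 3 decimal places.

The responsibility of component k is P(Z=k) f_k(x) divided by Σ_j P(Z=j) f_j(x).
Normal densities:
  f_1 = 0.37413
  f_2 = 0.301641
  f_3 = 5.41562e-06
  f_4 = 8.09797e-05
Unnormalised posteriors:
  P(Z=1)·f_1 = 0.38 × 0.37413 = 0.142169
  P(Z=2)·f_2 = 0.13 × 0.301641 = 0.0392133
  P(Z=3)·f_3 = 0.26 × 5.41562e-06 = 1.40806e-06
  P(Z=4)·f_4 = 0.23 × 8.09797e-05 = 1.86253e-05
Evidence: 0.142169 + 0.0392133 + 1.40806e-06 + 1.86253e-05 = 0.181403
Responsibility of Group 1: 0.142169 / 0.181403 ≈ 0.784

0.784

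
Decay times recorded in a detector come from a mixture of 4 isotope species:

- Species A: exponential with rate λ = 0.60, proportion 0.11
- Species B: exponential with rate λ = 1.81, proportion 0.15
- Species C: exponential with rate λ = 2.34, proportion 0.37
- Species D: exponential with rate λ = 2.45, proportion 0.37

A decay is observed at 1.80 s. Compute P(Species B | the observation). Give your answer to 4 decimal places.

0.1842

P(component k | x) = w_k·f_k(x) / marginal(x), where marginal(x) = Σ_j w_j·f_j(x).
Evaluate each component's likelihood at the observed value:
  p_A = 0.60·e^(−0.60·1.80) = 0.60·e^(−1.0800) = 0.203757
  p_B = 1.81·e^(−1.81·1.80) = 1.81·e^(−3.2580) = 0.0696221
  p_C = 2.34·e^(−2.34·1.80) = 2.34·e^(−4.2120) = 0.0346711
  p_D = 2.45·e^(−2.45·1.80) = 2.45·e^(−4.4100) = 0.0297802
Weight by the priors:
  w_A·p_A = 0.11 × 0.203757 = 0.0224133
  w_B·p_B = 0.15 × 0.0696221 = 0.0104433
  w_C·p_C = 0.37 × 0.0346711 = 0.0128283
  w_D·p_D = 0.37 × 0.0297802 = 0.0110187
Marginal: 0.0224133 + 0.0104433 + 0.0128283 + 0.0110187 = 0.0567036
Responsibility of Species B: 0.0104433 / 0.0567036 ≈ 0.1842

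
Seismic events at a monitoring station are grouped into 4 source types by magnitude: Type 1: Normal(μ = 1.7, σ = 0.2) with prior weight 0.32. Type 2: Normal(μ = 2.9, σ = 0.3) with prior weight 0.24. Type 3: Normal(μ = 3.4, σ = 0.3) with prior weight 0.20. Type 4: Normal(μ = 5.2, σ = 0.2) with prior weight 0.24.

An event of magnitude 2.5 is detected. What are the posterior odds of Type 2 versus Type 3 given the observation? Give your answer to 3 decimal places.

44.409

Only the two components matter; the odds are (π_i f_i(x)) / (π_j f_j(x)).
Evaluate each component's likelihood at the observed value:
  L_1 = (1/(0.2·√(2π)))·exp(−(2.5−1.7)²/(2·0.2²)) = 1.994711·exp(-8.00000) = 0.000669151
  L_2 = (1/(0.3·√(2π)))·exp(−(2.5−2.9)²/(2·0.3²)) = 1.329808·exp(-0.88889) = 0.5467
  L_3 = (1/(0.3·√(2π)))·exp(−(2.5−3.4)²/(2·0.3²)) = 1.329808·exp(-4.50000) = 0.0147728
  L_4 = (1/(0.2·√(2π)))·exp(−(2.5−5.2)²/(2·0.2²)) = 1.994711·exp(-91.12500) = 5.30634e-40
0.131208 / 0.00295457 ≈ 44.409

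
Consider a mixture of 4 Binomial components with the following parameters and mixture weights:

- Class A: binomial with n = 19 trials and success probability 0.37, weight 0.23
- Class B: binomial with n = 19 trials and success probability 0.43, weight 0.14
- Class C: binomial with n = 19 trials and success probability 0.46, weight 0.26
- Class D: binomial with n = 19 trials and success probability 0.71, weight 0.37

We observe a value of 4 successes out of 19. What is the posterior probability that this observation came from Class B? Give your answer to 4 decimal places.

0.1633

The responsibility of component k is π_k f_k(x) divided by Σ_j π_j f_j(x).
Evaluate each component's likelihood at the observed value:
  L_A = 0.0710066
  L_B = 0.0288656
  L_C = 0.0168005
  L_D = 8.49938e-06
Prior × likelihood for each component:
  π_A·L_A = 0.23 × 0.0710066 = 0.0163315
  π_B·L_B = 0.14 × 0.0288656 = 0.00404118
  π_C·L_C = 0.26 × 0.0168005 = 0.00436812
  π_D·L_D = 0.37 × 8.49938e-06 = 3.14477e-06
Sum: 0.0163315 + 0.00404118 + 0.00436812 + 3.14477e-06 = 0.024744
P(Class B | 4 successes out of 19) ≈ 0.1633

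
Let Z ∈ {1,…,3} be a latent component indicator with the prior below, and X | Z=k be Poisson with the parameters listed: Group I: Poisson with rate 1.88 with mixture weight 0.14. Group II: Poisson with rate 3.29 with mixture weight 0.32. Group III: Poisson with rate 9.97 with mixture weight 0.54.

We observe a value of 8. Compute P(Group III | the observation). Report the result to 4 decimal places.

By Bayes' theorem, P(k | x) = π_k f_k(x) / Σ_j π_j f_j(x).
Component likelihoods at x = 8:
  L_I = e^(−1.88)·1.88^8/8! = 0.000590566
  L_II = e^(−3.29)·3.29^8/8! = 0.0126829
  L_III = e^(−9.97)·9.97^8/8! = 0.113273
Weight by the priors:
  π_I·L_I = 0.14 × 0.000590566 = 8.26793e-05
  π_II·L_II = 0.32 × 0.0126829 = 0.00405852
  π_III·L_III = 0.54 × 0.113273 = 0.0611672
Evidence: 8.26793e-05 + 0.00405852 + 0.0611672 = 0.0653084
P(Group III | the observation) ≈ 0.9366

0.9366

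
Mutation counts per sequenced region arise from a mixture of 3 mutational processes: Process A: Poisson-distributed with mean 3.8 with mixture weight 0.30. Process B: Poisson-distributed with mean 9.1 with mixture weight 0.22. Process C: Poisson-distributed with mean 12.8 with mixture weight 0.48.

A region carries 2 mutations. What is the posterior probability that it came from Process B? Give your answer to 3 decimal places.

Apply Bayes' rule: the posterior for each component is proportional to its prior times its likelihood at x.
Component likelihoods at x = 2 mutations:
  f_A = 0.161517
  f_B = 0.00462352
  f_C = 0.000226162
Weight by the priors:
  w_A·f_A = 0.30 × 0.161517 = 0.0484551
  w_B·f_B = 0.22 × 0.00462352 = 0.00101718
  w_C·f_C = 0.48 × 0.000226162 = 0.000108558
Denominator: 0.0484551 + 0.00101718 + 0.000108558 = 0.0495808
So the posterior for Process B is 0.00101718 / 0.0495808 ≈ 0.021.

0.021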